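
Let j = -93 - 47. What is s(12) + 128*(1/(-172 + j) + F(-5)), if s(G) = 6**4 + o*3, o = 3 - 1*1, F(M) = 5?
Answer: 75722/39 ≈ 1941.6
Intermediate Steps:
o = 2 (o = 3 - 1 = 2)
j = -140
s(G) = 1302 (s(G) = 6**4 + 2*3 = 1296 + 6 = 1302)
s(12) + 128*(1/(-172 + j) + F(-5)) = 1302 + 128*(1/(-172 - 140) + 5) = 1302 + 128*(1/(-312) + 5) = 1302 + 128*(-1/312 + 5) = 1302 + 128*(1559/312) = 1302 + 24944/39 = 75722/39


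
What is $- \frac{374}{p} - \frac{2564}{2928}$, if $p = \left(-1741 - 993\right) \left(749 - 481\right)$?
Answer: $- \frac{14668582}{16760787} \approx -0.87517$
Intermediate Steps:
$p = -732712$ ($p = \left(-2734\right) 268 = -732712$)
$- \frac{374}{p} - \frac{2564}{2928} = - \frac{374}{-732712} - \frac{2564}{2928} = \left(-374\right) \left(- \frac{1}{732712}\right) - \frac{641}{732} = \frac{187}{366356} - \frac{641}{732} = - \frac{14668582}{16760787}$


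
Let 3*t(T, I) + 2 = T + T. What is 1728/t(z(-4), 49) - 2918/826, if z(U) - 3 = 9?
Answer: 1054447/4543 ≈ 232.10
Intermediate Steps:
z(U) = 12 (z(U) = 3 + 9 = 12)
t(T, I) = -⅔ + 2*T/3 (t(T, I) = -⅔ + (T + T)/3 = -⅔ + (2*T)/3 = -⅔ + 2*T/3)
1728/t(z(-4), 49) - 2918/826 = 1728/(-⅔ + (⅔)*12) - 2918/826 = 1728/(-⅔ + 8) - 2918*1/826 = 1728/(22/3) - 1459/413 = 1728*(3/22) - 1459/413 = 2592/11 - 1459/413 = 1054447/4543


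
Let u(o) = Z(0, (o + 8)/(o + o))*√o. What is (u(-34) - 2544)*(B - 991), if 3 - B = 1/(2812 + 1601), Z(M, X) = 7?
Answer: 3697318160/1471 - 30520315*I*√34/4413 ≈ 2.5135e+6 - 40327.0*I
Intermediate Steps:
u(o) = 7*√o
B = 13238/4413 (B = 3 - 1/(2812 + 1601) = 3 - 1/4413 = 13238/4413 ≈ 2.9998)
(u(-34) - 2544)*(B - 991) = (7*√(-34) - 2544)*(13238/4413 - 991) = (7*(I*√34) - 2544)*(-4360045/4413) = (7*I*√34 - 2544)*(-4360045/4413) = (-2544 + 7*I*√34)*(-4360045/4413) = 3697318160/1471 - 30520315*I*√34/4413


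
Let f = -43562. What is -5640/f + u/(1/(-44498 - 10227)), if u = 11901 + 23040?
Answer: -41648456923905/21781 ≈ -1.9121e+9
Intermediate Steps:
u = 34941
-5640/f + u/(1/(-44498 - 10227)) = -5640/(-43562) + 34941/(1/(-44498 - 10227)) = -5640*(-1/43562) + 34941/(1/(-54725)) = 2820/21781 + 34941/(-1/54725) = 2820/21781 + 34941*(-54725) = 2820/21781 - 1912146225 = -41648456923905/21781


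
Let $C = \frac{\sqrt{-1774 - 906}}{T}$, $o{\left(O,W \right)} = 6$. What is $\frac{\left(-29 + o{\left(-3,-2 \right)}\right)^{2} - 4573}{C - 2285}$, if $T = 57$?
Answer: $\frac{6004502892}{3392752541} + \frac{461016 i \sqrt{670}}{16963762705} \approx 1.7698 + 0.00070345 i$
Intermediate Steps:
$C = \frac{2 i \sqrt{670}}{57}$ ($C = \frac{\sqrt{-1774 - 906}}{57} = \sqrt{-2680} \cdot \frac{1}{57} = 2 i \sqrt{670} \cdot \frac{1}{57} = \frac{2 i \sqrt{670}}{57} \approx 0.90822 i$)
$\frac{\left(-29 + o{\left(-3,-2 \right)}\right)^{2} - 4573}{C - 2285} = \frac{\left(-29 + 6\right)^{2} - 4573}{\frac{2 i \sqrt{670}}{57} - 2285} = \frac{\left(-23\right)^{2} - 4573}{-2285 + \frac{2 i \sqrt{670}}{57}} = \frac{529 - 4573}{-2285 + \frac{2 i \sqrt{670}}{57}} = - \frac{4044}{-2285 + \frac{2 i \sqrt{670}}{57}}$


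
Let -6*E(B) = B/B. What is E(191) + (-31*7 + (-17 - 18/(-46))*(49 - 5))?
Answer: -130817/138 ≈ -947.95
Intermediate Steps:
E(B) = -⅙ (E(B) = -B/(6*B) = -⅙*1 = -⅙)
E(191) + (-31*7 + (-17 - 18/(-46))*(49 - 5)) = -⅙ + (-31*7 + (-17 - 18/(-46))*(49 - 5)) = -⅙ + (-217 + (-17 - 18*(-1/46))*44) = -⅙ + (-217 + (-17 + 9/23)*44) = -⅙ + (-217 - 382/23*44) = -⅙ + (-217 - 16808/23) = -⅙ - 21799/23 = -130817/138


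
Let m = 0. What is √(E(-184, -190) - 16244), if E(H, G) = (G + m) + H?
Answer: I*√16618 ≈ 128.91*I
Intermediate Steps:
E(H, G) = G + H (E(H, G) = (G + 0) + H = G + H)
√(E(-184, -190) - 16244) = √((-190 - 184) - 16244) = √(-374 - 16244) = √(-16618) = I*√16618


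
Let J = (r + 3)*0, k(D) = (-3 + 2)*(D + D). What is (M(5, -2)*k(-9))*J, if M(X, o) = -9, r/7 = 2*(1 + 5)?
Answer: 0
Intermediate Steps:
r = 84 (r = 7*(2*(1 + 5)) = 7*(2*6) = 7*12 = 84)
k(D) = -2*D
J = 0 (J = (84 + 3)*0 = 87*0 = 0)
(M(5, -2)*k(-9))*J = -(-18)*(-9)*0 = -9*18*0 = -162*0 = 0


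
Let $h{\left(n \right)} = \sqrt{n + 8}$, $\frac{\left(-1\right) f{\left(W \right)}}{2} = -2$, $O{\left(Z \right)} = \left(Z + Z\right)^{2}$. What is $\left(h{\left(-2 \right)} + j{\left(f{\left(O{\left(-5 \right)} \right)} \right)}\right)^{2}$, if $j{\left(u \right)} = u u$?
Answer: $\left(16 + \sqrt{6}\right)^{2} \approx 340.38$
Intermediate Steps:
$O{\left(Z \right)} = 4 Z^{2}$ ($O{\left(Z \right)} = \left(2 Z\right)^{2} = 4 Z^{2}$)
$f{\left(W \right)} = 4$ ($f{\left(W \right)} = \left(-2\right) \left(-2\right) = 4$)
$j{\left(u \right)} = u^{2}$
$h{\left(n \right)} = \sqrt{8 + n}$
$\left(h{\left(-2 \right)} + j{\left(f{\left(O{\left(-5 \right)} \right)} \right)}\right)^{2} = \left(\sqrt{8 - 2} + 4^{2}\right)^{2} = \left(\sqrt{6} + 16\right)^{2} = \left(16 + \sqrt{6}\right)^{2}$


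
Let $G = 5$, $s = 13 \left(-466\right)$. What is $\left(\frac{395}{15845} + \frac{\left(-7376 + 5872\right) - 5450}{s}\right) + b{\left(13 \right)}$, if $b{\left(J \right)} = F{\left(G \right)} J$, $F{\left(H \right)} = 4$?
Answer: $\frac{510400756}{9598901} \approx 53.173$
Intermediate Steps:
$s = -6058$
$b{\left(J \right)} = 4 J$
$\left(\frac{395}{15845} + \frac{\left(-7376 + 5872\right) - 5450}{s}\right) + b{\left(13 \right)} = \left(\frac{395}{15845} + \frac{\left(-7376 + 5872\right) - 5450}{-6058}\right) + 4 \cdot 13 = \left(395 \cdot \frac{1}{15845} + \left(-1504 - 5450\right) \left(- \frac{1}{6058}\right)\right) + 52 = \left(\frac{79}{3169} - - \frac{3477}{3029}\right) + 52 = \left(\frac{79}{3169} + \frac{3477}{3029}\right) + 52 = \frac{11257904}{9598901} + 52 = \frac{510400756}{9598901}$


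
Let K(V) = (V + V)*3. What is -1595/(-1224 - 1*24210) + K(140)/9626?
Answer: 18359015/122413842 ≈ 0.14998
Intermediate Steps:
K(V) = 6*V (K(V) = (2*V)*3 = 6*V)
-1595/(-1224 - 1*24210) + K(140)/9626 = -1595/(-1224 - 1*24210) + (6*140)/9626 = -1595/(-1224 - 24210) + 840*(1/9626) = -1595/(-25434) + 420/4813 = -1595*(-1/25434) + 420/4813 = 1595/25434 + 420/4813 = 18359015/122413842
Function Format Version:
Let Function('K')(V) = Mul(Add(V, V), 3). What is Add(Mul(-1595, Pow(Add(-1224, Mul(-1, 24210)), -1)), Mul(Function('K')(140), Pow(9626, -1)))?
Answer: Rational(18359015, 122413842) ≈ 0.14998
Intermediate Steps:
Function('K')(V) = Mul(6, V) (Function('K')(V) = Mul(Mul(2, V), 3) = Mul(6, V))
Add(Mul(-1595, Pow(Add(-1224, Mul(-1, 24210)), -1)), Mul(Function('K')(140), Pow(9626, -1))) = Add(Mul(-1595, Pow(Add(-1224, Mul(-1, 24210)), -1)), Mul(Mul(6, 140), Pow(9626, -1))) = Add(Mul(-1595, Pow(Add(-1224, -24210), -1)), Mul(840, Rational(1, 9626))) = Add(Mul(-1595, Pow(-25434, -1)), Rational(420, 4813)) = Add(Mul(-1595, Rational(-1, 25434)), Rational(420, 4813)) = Add(Rational(1595, 25434), Rational(420, 4813)) = Rational(18359015, 122413842)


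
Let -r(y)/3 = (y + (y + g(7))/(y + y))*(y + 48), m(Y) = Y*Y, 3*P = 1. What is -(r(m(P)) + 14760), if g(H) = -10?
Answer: -1143007/54 ≈ -21167.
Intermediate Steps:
P = ⅓ (P = (⅓)*1 = ⅓ ≈ 0.33333)
m(Y) = Y²
r(y) = -3*(48 + y)*(y + (-10 + y)/(2*y)) (r(y) = -3*(y + (y - 10)/(y + y))*(y + 48) = -3*(y + (-10 + y)/((2*y)))*(48 + y) = -3*(y + (-10 + y)*(1/(2*y)))*(48 + y) = -3*(y + (-10 + y)/(2*y))*(48 + y) = -3*(48 + y)*(y + (-10 + y)/(2*y)))
-(r(m(P)) + 14760) = -((-57 - 3*((⅓)²)² + 720/((⅓)²) - 291*(⅓)²/2) + 14760) = -((-57 - 3*(⅑)² + 720/(⅑) - 291/2*⅑) + 14760) = -((-57 - 3*1/81 + 720*9 - 97/6) + 14760) = -((-57 - 1/27 + 6480 - 97/6) + 14760) = -(345967/54 + 14760) = -1*1143007/54 = -1143007/54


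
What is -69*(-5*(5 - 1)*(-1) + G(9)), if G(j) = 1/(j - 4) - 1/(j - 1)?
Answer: -55407/40 ≈ -1385.2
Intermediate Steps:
G(j) = 1/(-4 + j) - 1/(-1 + j)
-69*(-5*(5 - 1)*(-1) + G(9)) = -69*(-5*(5 - 1)*(-1) + 3/(4 + 9**2 - 5*9)) = -69*(-5*4*(-1) + 3/(4 + 81 - 45)) = -69*(-20*(-1) + 3/40) = -69*(20 + 3*(1/40)) = -69*(20 + 3/40) = -69*803/40 = -55407/40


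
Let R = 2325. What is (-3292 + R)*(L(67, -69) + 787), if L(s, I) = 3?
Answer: -763930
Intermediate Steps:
(-3292 + R)*(L(67, -69) + 787) = (-3292 + 2325)*(3 + 787) = -967*790 = -763930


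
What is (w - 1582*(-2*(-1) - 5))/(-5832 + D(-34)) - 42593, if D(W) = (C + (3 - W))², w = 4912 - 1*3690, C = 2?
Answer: -183624391/4311 ≈ -42594.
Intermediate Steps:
w = 1222 (w = 4912 - 3690 = 1222)
D(W) = (5 - W)² (D(W) = (2 + (3 - W))² = (5 - W)²)
(w - 1582*(-2*(-1) - 5))/(-5832 + D(-34)) - 42593 = (1222 - 1582*(-2*(-1) - 5))/(-5832 + (5 - 1*(-34))²) - 42593 = (1222 - 1582*(2 - 5))/(-5832 + (5 + 34)²) - 42593 = (1222 - 1582*(-3))/(-5832 + 39²) - 42593 = (1222 + 4746)/(-5832 + 1521) - 42593 = 5968/(-4311) - 42593 = 5968*(-1/4311) - 42593 = -5968/4311 - 42593 = -183624391/4311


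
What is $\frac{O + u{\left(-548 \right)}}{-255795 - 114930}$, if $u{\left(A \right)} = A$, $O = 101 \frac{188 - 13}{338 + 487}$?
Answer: $\frac{17377}{12233925} \approx 0.0014204$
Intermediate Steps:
$O = \frac{707}{33}$ ($O = 101 \cdot \frac{175}{825} = 101 \cdot 175 \cdot \frac{1}{825} = 101 \cdot \frac{7}{33} = \frac{707}{33} \approx 21.424$)
$\frac{O + u{\left(-548 \right)}}{-255795 - 114930} = \frac{\frac{707}{33} - 548}{-255795 - 114930} = - \frac{17377}{33 \left(-370725\right)} = \left(- \frac{17377}{33}\right) \left(- \frac{1}{370725}\right) = \frac{17377}{12233925}$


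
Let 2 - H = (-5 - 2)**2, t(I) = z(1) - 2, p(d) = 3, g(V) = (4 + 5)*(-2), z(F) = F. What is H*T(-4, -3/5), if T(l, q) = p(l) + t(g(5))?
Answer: -94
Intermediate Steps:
g(V) = -18 (g(V) = 9*(-2) = -18)
t(I) = -1 (t(I) = 1 - 2 = -1)
T(l, q) = 2 (T(l, q) = 3 - 1 = 2)
H = -47 (H = 2 - (-5 - 2)**2 = 2 - 1*(-7)**2 = 2 - 1*49 = 2 - 49 = -47)
H*T(-4, -3/5) = -47*2 = -94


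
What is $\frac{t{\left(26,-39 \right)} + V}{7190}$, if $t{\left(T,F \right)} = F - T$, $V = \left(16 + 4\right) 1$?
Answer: $- \frac{9}{1438} \approx -0.0062587$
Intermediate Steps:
$V = 20$ ($V = 20 \cdot 1 = 20$)
$\frac{t{\left(26,-39 \right)} + V}{7190} = \frac{\left(-39 - 26\right) + 20}{7190} = \left(\left(-39 - 26\right) + 20\right) \frac{1}{7190} = \left(-65 + 20\right) \frac{1}{7190} = \left(-45\right) \frac{1}{7190} = - \frac{9}{1438}$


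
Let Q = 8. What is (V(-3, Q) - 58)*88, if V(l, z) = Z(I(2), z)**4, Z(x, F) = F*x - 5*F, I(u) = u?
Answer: 29191184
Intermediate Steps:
Z(x, F) = -5*F + F*x
V(l, z) = 81*z**4 (V(l, z) = (z*(-5 + 2))**4 = (z*(-3))**4 = (-3*z)**4 = 81*z**4)
(V(-3, Q) - 58)*88 = (81*8**4 - 58)*88 = (81*4096 - 58)*88 = (331776 - 58)*88 = 331718*88 = 29191184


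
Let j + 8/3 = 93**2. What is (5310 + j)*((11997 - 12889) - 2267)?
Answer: -44088057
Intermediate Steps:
j = 25939/3 (j = -8/3 + 93**2 = -8/3 + 8649 = 25939/3 ≈ 8646.3)
(5310 + j)*((11997 - 12889) - 2267) = (5310 + 25939/3)*((11997 - 12889) - 2267) = 41869*(-892 - 2267)/3 = (41869/3)*(-3159) = -44088057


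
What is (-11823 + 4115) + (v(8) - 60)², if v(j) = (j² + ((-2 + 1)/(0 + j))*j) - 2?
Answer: -7707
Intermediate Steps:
v(j) = -3 + j² (v(j) = (j² + (-1/j)*j) - 2 = (j² - 1) - 2 = (-1 + j²) - 2 = -3 + j²)
(-11823 + 4115) + (v(8) - 60)² = (-11823 + 4115) + ((-3 + 8²) - 60)² = -7708 + ((-3 + 64) - 60)² = -7708 + (61 - 60)² = -7708 + 1² = -7708 + 1 = -7707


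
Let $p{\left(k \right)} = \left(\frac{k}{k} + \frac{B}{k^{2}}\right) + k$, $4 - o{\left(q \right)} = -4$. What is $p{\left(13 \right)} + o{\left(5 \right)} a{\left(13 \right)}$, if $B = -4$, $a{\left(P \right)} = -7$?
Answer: $- \frac{7102}{169} \approx -42.024$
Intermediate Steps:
$o{\left(q \right)} = 8$ ($o{\left(q \right)} = 4 - -4 = 4 + 4 = 8$)
$p{\left(k \right)} = 1 + k - \frac{4}{k^{2}}$ ($p{\left(k \right)} = \left(\frac{k}{k} - \frac{4}{k^{2}}\right) + k = \left(1 - \frac{4}{k^{2}}\right) + k = 1 + k - \frac{4}{k^{2}}$)
$p{\left(13 \right)} + o{\left(5 \right)} a{\left(13 \right)} = \left(1 + 13 - \frac{4}{169}\right) + 8 \left(-7\right) = \left(1 + 13 - \frac{4}{169}\right) - 56 = \frac{2362}{169} - 56 = - \frac{7102}{169}$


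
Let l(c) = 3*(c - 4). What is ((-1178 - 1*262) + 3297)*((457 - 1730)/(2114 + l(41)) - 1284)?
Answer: -5307627261/2225 ≈ -2.3855e+6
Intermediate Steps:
l(c) = -12 + 3*c (l(c) = 3*(-4 + c) = -12 + 3*c)
((-1178 - 1*262) + 3297)*((457 - 1730)/(2114 + l(41)) - 1284) = ((-1178 - 1*262) + 3297)*((457 - 1730)/(2114 + (-12 + 3*41)) - 1284) = ((-1178 - 262) + 3297)*(-1273/(2114 + (-12 + 123)) - 1284) = (-1440 + 3297)*(-1273/(2114 + 111) - 1284) = 1857*(-1273/2225 - 1284) = 1857*(-2858173/2225) = -5307627261/2225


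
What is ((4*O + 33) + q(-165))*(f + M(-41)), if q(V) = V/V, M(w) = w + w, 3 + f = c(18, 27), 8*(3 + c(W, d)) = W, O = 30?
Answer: -26411/2 ≈ -13206.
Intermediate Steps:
c(W, d) = -3 + W/8
f = -15/4 (f = -3 + (-3 + (⅛)*18) = -3 + (-3 + 9/4) = -3 - ¾ = -15/4 ≈ -3.7500)
M(w) = 2*w
q(V) = 1
((4*O + 33) + q(-165))*(f + M(-41)) = ((4*30 + 33) + 1)*(-15/4 + 2*(-41)) = ((120 + 33) + 1)*(-15/4 - 82) = (153 + 1)*(-343/4) = 154*(-343/4) = -26411/2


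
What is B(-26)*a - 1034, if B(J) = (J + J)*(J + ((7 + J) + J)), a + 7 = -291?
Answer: -1101250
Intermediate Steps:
a = -298 (a = -7 - 291 = -298)
B(J) = 2*J*(7 + 3*J) (B(J) = (2*J)*(J + (7 + 2*J)) = (2*J)*(7 + 3*J) = 2*J*(7 + 3*J))
B(-26)*a - 1034 = (2*(-26)*(7 + 3*(-26)))*(-298) - 1034 = (2*(-26)*(7 - 78))*(-298) - 1034 = (2*(-26)*(-71))*(-298) - 1034 = 3692*(-298) - 1034 = -1100216 - 1034 = -1101250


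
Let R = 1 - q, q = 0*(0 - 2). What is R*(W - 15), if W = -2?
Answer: -17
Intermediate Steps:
q = 0 (q = 0*(-2) = 0)
R = 1 (R = 1 - 1*0 = 1 + 0 = 1)
R*(W - 15) = 1*(-2 - 15) = 1*(-17) = -17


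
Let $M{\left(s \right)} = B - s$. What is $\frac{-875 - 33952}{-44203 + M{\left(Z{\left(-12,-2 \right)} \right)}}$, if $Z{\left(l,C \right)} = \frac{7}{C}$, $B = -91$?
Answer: $\frac{23218}{29527} \approx 0.78633$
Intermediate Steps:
$M{\left(s \right)} = -91 - s$
$\frac{-875 - 33952}{-44203 + M{\left(Z{\left(-12,-2 \right)} \right)}} = \frac{-875 - 33952}{-44203 - \left(91 + \frac{7}{-2}\right)} = - \frac{34827}{-44203 - \left(91 + 7 \left(- \frac{1}{2}\right)\right)} = - \frac{34827}{-44203 - \frac{175}{2}} = - \frac{34827}{- \frac{88581}{2}} = \left(-34827\right) \left(- \frac{2}{88581}\right) = \frac{23218}{29527}$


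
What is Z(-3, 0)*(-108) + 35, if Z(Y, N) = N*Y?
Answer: 35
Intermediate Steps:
Z(-3, 0)*(-108) + 35 = (0*(-3))*(-108) + 35 = 0*(-108) + 35 = 0 + 35 = 35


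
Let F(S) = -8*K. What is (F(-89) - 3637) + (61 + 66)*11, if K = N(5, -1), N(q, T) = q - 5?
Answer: -2240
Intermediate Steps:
N(q, T) = -5 + q
K = 0 (K = -5 + 5 = 0)
F(S) = 0 (F(S) = -8*0 = 0)
(F(-89) - 3637) + (61 + 66)*11 = (0 - 3637) + (61 + 66)*11 = -3637 + 127*11 = -3637 + 1397 = -2240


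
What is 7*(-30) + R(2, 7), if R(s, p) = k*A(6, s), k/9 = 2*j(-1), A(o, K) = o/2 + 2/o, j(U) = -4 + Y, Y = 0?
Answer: -450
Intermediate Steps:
j(U) = -4 (j(U) = -4 + 0 = -4)
A(o, K) = o/2 + 2/o (A(o, K) = o*(½) + 2/o = o/2 + 2/o)
k = -72 (k = 9*(2*(-4)) = 9*(-8) = -72)
R(s, p) = -240 (R(s, p) = -72*((½)*6 + 2/6) = -72*(3 + 2*(⅙)) = -72*(3 + ⅓) = -72*10/3 = -240)
7*(-30) + R(2, 7) = 7*(-30) - 240 = -210 - 240 = -450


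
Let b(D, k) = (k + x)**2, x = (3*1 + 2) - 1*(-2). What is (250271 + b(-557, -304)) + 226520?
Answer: 565000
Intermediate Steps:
x = 7 (x = (3 + 2) + 2 = 5 + 2 = 7)
b(D, k) = (7 + k)**2 (b(D, k) = (k + 7)**2 = (7 + k)**2)
(250271 + b(-557, -304)) + 226520 = (250271 + (7 - 304)**2) + 226520 = (250271 + (-297)**2) + 226520 = (250271 + 88209) + 226520 = 338480 + 226520 = 565000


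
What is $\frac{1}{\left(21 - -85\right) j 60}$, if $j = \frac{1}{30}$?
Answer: $\frac{1}{212} \approx 0.004717$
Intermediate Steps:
$j = \frac{1}{30} \approx 0.033333$
$\frac{1}{\left(21 - -85\right) j 60} = \frac{1}{\left(21 - -85\right) \frac{1}{30} \cdot 60} = \frac{1}{\left(21 + 85\right) \frac{1}{30} \cdot 60} = \frac{1}{106 \cdot \frac{1}{30} \cdot 60} = \frac{1}{\frac{53}{15} \cdot 60} = \frac{1}{212}$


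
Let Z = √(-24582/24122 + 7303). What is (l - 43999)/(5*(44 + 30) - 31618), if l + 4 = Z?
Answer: 44003/31248 - √265550631178/188441064 ≈ 1.4055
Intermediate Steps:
Z = 2*√265550631178/12061 (Z = √(-24582*1/24122 + 7303) = √(-12291/12061 + 7303) = √(88069192/12061) = 2*√265550631178/12061 ≈ 85.452)
l = -4 + 2*√265550631178/12061 ≈ 81.452
(l - 43999)/(5*(44 + 30) - 31618) = ((-4 + 2*√265550631178/12061) - 43999)/(5*(44 + 30) - 31618) = (-44003 + 2*√265550631178/12061)/(5*74 - 31618) = (-44003 + 2*√265550631178/12061)/(370 - 31618) = (-44003 + 2*√265550631178/12061)/(-31248) = (-44003 + 2*√265550631178/12061)*(-1/31248) = 44003/31248 - √265550631178/188441064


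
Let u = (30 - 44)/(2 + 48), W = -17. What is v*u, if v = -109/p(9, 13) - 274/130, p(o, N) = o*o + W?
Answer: 110971/104000 ≈ 1.0670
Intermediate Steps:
p(o, N) = -17 + o² (p(o, N) = o*o - 17 = o² - 17 = -17 + o²)
v = -15853/4160 (v = -109/(-17 + 9²) - 274/130 = -109/(-17 + 81) - 274*1/130 = -109/64 - 137/65 = -15853/4160 ≈ -3.8108)
u = -7/25 (u = -14/50 = -14*1/50 = -7/25 ≈ -0.28000)
v*u = -15853/4160*(-7/25) = 110971/104000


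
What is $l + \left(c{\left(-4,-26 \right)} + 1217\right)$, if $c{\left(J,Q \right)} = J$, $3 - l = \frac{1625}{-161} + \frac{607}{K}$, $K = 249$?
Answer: $\frac{49055122}{40089} \approx 1223.7$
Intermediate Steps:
$l = \frac{427165}{40089}$ ($l = 3 - \left(\frac{1625}{-161} + \frac{607}{249}\right) = 3 - \left(1625 \left(- \frac{1}{161}\right) + 607 \cdot \frac{1}{249}\right) = 3 - \left(- \frac{1625}{161} + \frac{607}{249}\right) = 3 - - \frac{306898}{40089} = 3 + \frac{306898}{40089} = \frac{427165}{40089} \approx 10.655$)
$l + \left(c{\left(-4,-26 \right)} + 1217\right) = \frac{427165}{40089} + \left(-4 + 1217\right) = \frac{427165}{40089} + 1213 = \frac{49055122}{40089}$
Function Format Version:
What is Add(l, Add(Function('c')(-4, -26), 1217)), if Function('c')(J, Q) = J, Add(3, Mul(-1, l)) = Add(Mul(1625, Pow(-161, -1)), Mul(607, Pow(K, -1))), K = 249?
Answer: Rational(49055122, 40089) ≈ 1223.7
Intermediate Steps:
l = Rational(427165, 40089) (l = Add(3, Mul(-1, Add(Mul(1625, Pow(-161, -1)), Mul(607, Pow(249, -1))))) = Add(3, Mul(-1, Add(Mul(1625, Rational(-1, 161)), Mul(607, Rational(1, 249))))) = Add(3, Mul(-1, Add(Rational(-1625, 161), Rational(607, 249)))) = Add(3, Mul(-1, Rational(-306898, 40089))) = Add(3, Rational(306898, 40089)) = Rational(427165, 40089) ≈ 10.655)
Add(l, Add(Function('c')(-4, -26), 1217)) = Add(Rational(427165, 40089), Add(-4, 1217)) = Add(Rational(427165, 40089), 1213) = Rational(49055122, 40089)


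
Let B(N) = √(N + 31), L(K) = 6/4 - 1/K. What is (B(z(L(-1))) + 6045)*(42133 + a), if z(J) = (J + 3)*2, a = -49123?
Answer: -42254550 - 6990*√42 ≈ -4.2300e+7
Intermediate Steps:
L(K) = 3/2 - 1/K (L(K) = 6*(¼) - 1/K = 3/2 - 1/K)
z(J) = 6 + 2*J (z(J) = (3 + J)*2 = 6 + 2*J)
B(N) = √(31 + N)
(B(z(L(-1))) + 6045)*(42133 + a) = (√(31 + (6 + 2*(3/2 - 1/(-1)))) + 6045)*(42133 - 49123) = (√(31 + (6 + 2*(3/2 - 1*(-1)))) + 6045)*(-6990) = (√(31 + (6 + 2*(3/2 + 1))) + 6045)*(-6990) = (√(31 + (6 + 2*(5/2))) + 6045)*(-6990) = (√(31 + (6 + 5)) + 6045)*(-6990) = (√(31 + 11) + 6045)*(-6990) = (√42 + 6045)*(-6990) = (6045 + √42)*(-6990) = -42254550 - 6990*√42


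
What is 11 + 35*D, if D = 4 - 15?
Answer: -374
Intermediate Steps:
D = -11
11 + 35*D = 11 + 35*(-11) = 11 - 385 = -374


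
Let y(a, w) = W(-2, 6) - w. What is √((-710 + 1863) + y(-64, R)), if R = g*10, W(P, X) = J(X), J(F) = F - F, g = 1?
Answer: 3*√127 ≈ 33.808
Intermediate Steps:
J(F) = 0
W(P, X) = 0
R = 10 (R = 1*10 = 10)
y(a, w) = -w (y(a, w) = 0 - w = -w)
√((-710 + 1863) + y(-64, R)) = √((-710 + 1863) - 1*10) = √(1153 - 10) = √1143 = 3*√127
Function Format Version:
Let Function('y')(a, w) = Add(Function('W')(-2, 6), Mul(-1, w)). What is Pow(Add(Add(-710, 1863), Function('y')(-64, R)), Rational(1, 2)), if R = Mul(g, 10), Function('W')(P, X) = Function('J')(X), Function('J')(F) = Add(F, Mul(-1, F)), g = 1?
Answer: Mul(3, Pow(127, Rational(1, 2))) ≈ 33.808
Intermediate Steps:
Function('J')(F) = 0
Function('W')(P, X) = 0
R = 10 (R = Mul(1, 10) = 10)
Function('y')(a, w) = Mul(-1, w) (Function('y')(a, w) = Add(0, Mul(-1, w)) = Mul(-1, w))
Pow(Add(Add(-710, 1863), Function('y')(-64, R)), Rational(1, 2)) = Pow(Add(Add(-710, 1863), Mul(-1, 10)), Rational(1, 2)) = Pow(Add(1153, -10), Rational(1, 2)) = Pow(1143, Rational(1, 2)) = Mul(3, Pow(127, Rational(1, 2)))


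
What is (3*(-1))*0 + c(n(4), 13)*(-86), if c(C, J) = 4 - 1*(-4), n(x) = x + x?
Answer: -688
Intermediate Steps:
n(x) = 2*x
c(C, J) = 8 (c(C, J) = 4 + 4 = 8)
(3*(-1))*0 + c(n(4), 13)*(-86) = (3*(-1))*0 + 8*(-86) = -3*0 - 688 = 0 - 688 = -688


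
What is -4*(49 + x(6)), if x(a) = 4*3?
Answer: -244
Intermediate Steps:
x(a) = 12
-4*(49 + x(6)) = -4*(49 + 12) = -4*61 = -244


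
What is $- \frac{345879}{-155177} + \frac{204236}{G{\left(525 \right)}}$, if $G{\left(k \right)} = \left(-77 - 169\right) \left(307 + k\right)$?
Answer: $\frac{9774754229}{7940096736} \approx 1.2311$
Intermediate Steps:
$G{\left(k \right)} = -75522 - 246 k$ ($G{\left(k \right)} = - 246 \left(307 + k\right) = -75522 - 246 k$)
$- \frac{345879}{-155177} + \frac{204236}{G{\left(525 \right)}} = - \frac{345879}{-155177} + \frac{204236}{-75522 - 129150} = \left(-345879\right) \left(- \frac{1}{155177}\right) + \frac{204236}{-75522 - 129150} = \frac{345879}{155177} + \frac{204236}{-204672} = \frac{345879}{155177} + 204236 \left(- \frac{1}{204672}\right) = \frac{345879}{155177} - \frac{51059}{51168} = \frac{9774754229}{7940096736}$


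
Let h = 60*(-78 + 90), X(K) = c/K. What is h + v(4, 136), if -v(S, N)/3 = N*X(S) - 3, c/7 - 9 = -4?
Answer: -2841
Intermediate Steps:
c = 35 (c = 63 + 7*(-4) = 63 - 28 = 35)
X(K) = 35/K
h = 720 (h = 60*12 = 720)
v(S, N) = 9 - 105*N/S (v(S, N) = -3*(N*(35/S) - 3) = -3*(35*N/S - 3) = -3*(-3 + 35*N/S) = 9 - 105*N/S)
h + v(4, 136) = 720 + (9 - 105*136/4) = 720 + (9 - 105*136*1/4) = 720 + (9 - 3570) = 720 - 3561 = -2841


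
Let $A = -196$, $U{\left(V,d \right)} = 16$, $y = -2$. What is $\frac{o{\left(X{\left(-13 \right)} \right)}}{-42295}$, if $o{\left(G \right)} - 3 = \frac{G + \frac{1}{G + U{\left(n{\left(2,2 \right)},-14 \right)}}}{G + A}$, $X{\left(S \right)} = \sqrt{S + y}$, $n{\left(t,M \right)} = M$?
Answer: $\frac{- 524 \sqrt{15} + 9467 i}{42295 \left(- 3151 i + 180 \sqrt{15}\right)} \approx -7.0932 \cdot 10^{-5} + 4.6543 \cdot 10^{-7} i$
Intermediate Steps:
$X{\left(S \right)} = \sqrt{-2 + S}$ ($X{\left(S \right)} = \sqrt{S - 2} = \sqrt{-2 + S}$)
$o{\left(G \right)} = 3 + \frac{G + \frac{1}{16 + G}}{-196 + G}$ ($o{\left(G \right)} = 3 + \frac{G + \frac{1}{G + 16}}{G - 196} = 3 + \frac{G + \frac{1}{16 + G}}{-196 + G}$)
$\frac{o{\left(X{\left(-13 \right)} \right)}}{-42295} = \frac{\frac{1}{-3136 + \left(\sqrt{-2 - 13}\right)^{2} - 180 \sqrt{-2 - 13}} \left(-9407 - 524 \sqrt{-2 - 13} + 4 \left(\sqrt{-2 - 13}\right)^{2}\right)}{-42295} = \frac{-9407 - 524 \sqrt{-15} + 4 \left(\sqrt{-15}\right)^{2}}{-3136 + \left(\sqrt{-15}\right)^{2} - 180 \sqrt{-15}} \left(- \frac{1}{42295}\right) = \frac{-9407 - 524 i \sqrt{15} + 4 \left(i \sqrt{15}\right)^{2}}{-3136 + \left(i \sqrt{15}\right)^{2} - 180 i \sqrt{15}} \left(- \frac{1}{42295}\right) = \frac{-9407 - 524 i \sqrt{15} + 4 \left(-15\right)}{-3136 - 15 - 180 i \sqrt{15}} \left(- \frac{1}{42295}\right) = \frac{-9407 - 524 i \sqrt{15} - 60}{-3151 - 180 i \sqrt{15}} \left(- \frac{1}{42295}\right) = \frac{-9467 - 524 i \sqrt{15}}{-3151 - 180 i \sqrt{15}} \left(- \frac{1}{42295}\right) = - \frac{-9467 - 524 i \sqrt{15}}{42295 \left(-3151 - 180 i \sqrt{15}\right)}$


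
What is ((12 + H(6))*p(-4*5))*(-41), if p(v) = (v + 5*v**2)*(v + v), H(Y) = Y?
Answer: 58449600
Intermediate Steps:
p(v) = 2*v*(v + 5*v**2) (p(v) = (v + 5*v**2)*(2*v) = 2*v*(v + 5*v**2))
((12 + H(6))*p(-4*5))*(-41) = ((12 + 6)*((-4*5)**2*(2 + 10*(-4*5))))*(-41) = (18*((-20)**2*(2 + 10*(-20))))*(-41) = (18*(400*(2 - 200)))*(-41) = (18*(400*(-198)))*(-41) = (18*(-79200))*(-41) = -1425600*(-41) = 58449600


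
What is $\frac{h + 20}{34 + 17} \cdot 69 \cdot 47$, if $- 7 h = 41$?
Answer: $\frac{107019}{119} \approx 899.32$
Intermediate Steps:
$h = - \frac{41}{7}$ ($h = \left(- \frac{1}{7}\right) 41 = - \frac{41}{7} \approx -5.8571$)
$\frac{h + 20}{34 + 17} \cdot 69 \cdot 47 = \frac{- \frac{41}{7} + 20}{34 + 17} \cdot 69 \cdot 47 = \frac{99}{7 \cdot 51} \cdot 69 \cdot 47 = \frac{99}{7} \cdot \frac{1}{51} \cdot 69 \cdot 47 = \frac{33}{119} \cdot 69 \cdot 47 = \frac{2277}{119} \cdot 47 = \frac{107019}{119}$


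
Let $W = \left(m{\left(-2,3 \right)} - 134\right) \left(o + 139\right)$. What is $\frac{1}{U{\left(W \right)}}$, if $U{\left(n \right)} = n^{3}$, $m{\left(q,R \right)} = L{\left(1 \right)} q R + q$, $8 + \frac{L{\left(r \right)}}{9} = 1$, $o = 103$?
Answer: $\frac{1}{200859416110144} \approx 4.9786 \cdot 10^{-15}$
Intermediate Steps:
$L{\left(r \right)} = -63$ ($L{\left(r \right)} = -72 + 9 \cdot 1 = -72 + 9 = -63$)
$m{\left(q,R \right)} = q - 63 R q$ ($m{\left(q,R \right)} = - 63 q R + q = - 63 R q + q = q - 63 R q$)
$W = 58564$ ($W = \left(- 2 \left(1 - 189\right) - 134\right) \left(103 + 139\right) = \left(- 2 \left(1 - 189\right) - 134\right) 242 = \left(\left(-2\right) \left(-188\right) - 134\right) 242 = \left(376 - 134\right) 242 = 242 \cdot 242 = 58564$)
$\frac{1}{U{\left(W \right)}} = \frac{1}{58564^{3}} = \frac{1}{200859416110144}$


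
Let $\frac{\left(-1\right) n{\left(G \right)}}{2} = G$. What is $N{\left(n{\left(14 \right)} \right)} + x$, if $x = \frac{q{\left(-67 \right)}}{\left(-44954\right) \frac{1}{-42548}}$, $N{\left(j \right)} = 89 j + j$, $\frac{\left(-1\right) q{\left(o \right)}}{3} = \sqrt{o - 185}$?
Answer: $-2520 - \frac{382932 i \sqrt{7}}{22477} \approx -2520.0 - 45.075 i$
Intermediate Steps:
$q{\left(o \right)} = - 3 \sqrt{-185 + o}$ ($q{\left(o \right)} = - 3 \sqrt{o - 185} = - 3 \sqrt{-185 + o}$)
$n{\left(G \right)} = - 2 G$
$N{\left(j \right)} = 90 j$
$x = - \frac{382932 i \sqrt{7}}{22477}$ ($x = \frac{\left(-3\right) \sqrt{-185 - 67}}{\left(-44954\right) \frac{1}{-42548}} = \frac{\left(-3\right) \sqrt{-252}}{\left(-44954\right) \left(- \frac{1}{42548}\right)} = \frac{\left(-3\right) 6 i \sqrt{7}}{\frac{22477}{21274}} = - 18 i \sqrt{7} \cdot \frac{21274}{22477} = - \frac{382932 i \sqrt{7}}{22477} \approx - 45.075 i$)
$N{\left(n{\left(14 \right)} \right)} + x = 90 \left(\left(-2\right) 14\right) - \frac{382932 i \sqrt{7}}{22477} = 90 \left(-28\right) - \frac{382932 i \sqrt{7}}{22477} = -2520 - \frac{382932 i \sqrt{7}}{22477}$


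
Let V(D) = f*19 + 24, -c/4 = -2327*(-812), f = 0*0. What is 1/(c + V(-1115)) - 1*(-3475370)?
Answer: 26267096686639/7558072 ≈ 3.4754e+6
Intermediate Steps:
f = 0
c = -7558096 (c = -(-9308)*(-812) = -4*1889524 = -7558096)
V(D) = 24 (V(D) = 0*19 + 24 = 0 + 24 = 24)
1/(c + V(-1115)) - 1*(-3475370) = 1/(-7558096 + 24) - 1*(-3475370) = 1/(-7558072) + 3475370 = -1/7558072 + 3475370 = 26267096686639/7558072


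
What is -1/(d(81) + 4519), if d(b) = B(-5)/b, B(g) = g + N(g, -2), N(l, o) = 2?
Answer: -27/122012 ≈ -0.00022129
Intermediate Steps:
B(g) = 2 + g (B(g) = g + 2 = 2 + g)
d(b) = -3/b (d(b) = (2 - 5)/b = -3/b)
-1/(d(81) + 4519) = -1/(-3/81 + 4519) = -1/(-3*1/81 + 4519) = -1/(-1/27 + 4519) = -1/122012/27 = -1*27/122012 = -27/122012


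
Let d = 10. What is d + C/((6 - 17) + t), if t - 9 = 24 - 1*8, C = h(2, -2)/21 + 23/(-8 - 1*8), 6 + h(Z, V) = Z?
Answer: 46493/4704 ≈ 9.8837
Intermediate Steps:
h(Z, V) = -6 + Z
C = -547/336 (C = (-6 + 2)/21 + 23/(-8 - 1*8) = -4*1/21 + 23/(-8 - 8) = -4/21 + 23/(-16) = -4/21 + 23*(-1/16) = -4/21 - 23/16 = -547/336 ≈ -1.6280)
t = 25 (t = 9 + (24 - 1*8) = 9 + (24 - 8) = 9 + 16 = 25)
d + C/((6 - 17) + t) = 10 - 547/336/((6 - 17) + 25) = 10 - 547/336/(-11 + 25) = 10 - 547/336/14 = 10 + (1/14)*(-547/336) = 10 - 547/4704 = 46493/4704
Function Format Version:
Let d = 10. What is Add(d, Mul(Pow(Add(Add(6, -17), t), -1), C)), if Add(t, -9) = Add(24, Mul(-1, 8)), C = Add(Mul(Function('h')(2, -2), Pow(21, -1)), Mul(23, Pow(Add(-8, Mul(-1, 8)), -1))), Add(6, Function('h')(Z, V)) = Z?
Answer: Rational(46493, 4704) ≈ 9.8837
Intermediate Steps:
Function('h')(Z, V) = Add(-6, Z)
C = Rational(-547, 336) (C = Add(Mul(Add(-6, 2), Pow(21, -1)), Mul(23, Pow(Add(-8, Mul(-1, 8)), -1))) = Add(Mul(-4, Rational(1, 21)), Mul(23, Pow(Add(-8, -8), -1))) = Add(Rational(-4, 21), Mul(23, Pow(-16, -1))) = Add(Rational(-4, 21), Mul(23, Rational(-1, 16))) = Add(Rational(-4, 21), Rational(-23, 16)) = Rational(-547, 336) ≈ -1.6280)
t = 25 (t = Add(9, Add(24, Mul(-1, 8))) = Add(9, Add(24, -8)) = Add(9, 16) = 25)
Add(d, Mul(Pow(Add(Add(6, -17), t), -1), C)) = Add(10, Mul(Pow(Add(Add(6, -17), 25), -1), Rational(-547, 336))) = Add(10, Mul(Pow(Add(-11, 25), -1), Rational(-547, 336))) = Add(10, Mul(Pow(14, -1), Rational(-547, 336))) = Add(10, Mul(Rational(1, 14), Rational(-547, 336))) = Add(10, Rational(-547, 4704)) = Rational(46493, 4704)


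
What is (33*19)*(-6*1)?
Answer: -3762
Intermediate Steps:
(33*19)*(-6*1) = 627*(-6) = -3762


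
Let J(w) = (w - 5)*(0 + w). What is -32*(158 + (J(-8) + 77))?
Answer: -10848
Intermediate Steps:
J(w) = w*(-5 + w) (J(w) = (-5 + w)*w = w*(-5 + w))
-32*(158 + (J(-8) + 77)) = -32*(158 + (-8*(-5 - 8) + 77)) = -32*(158 + (-8*(-13) + 77)) = -32*(158 + (104 + 77)) = -32*(158 + 181) = -32*339 = -10848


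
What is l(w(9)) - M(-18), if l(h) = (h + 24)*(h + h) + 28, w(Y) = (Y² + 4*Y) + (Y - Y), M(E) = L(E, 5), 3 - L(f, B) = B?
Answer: 33024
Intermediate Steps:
L(f, B) = 3 - B
M(E) = -2 (M(E) = 3 - 1*5 = 3 - 5 = -2)
w(Y) = Y² + 4*Y (w(Y) = (Y² + 4*Y) + 0 = Y² + 4*Y)
l(h) = 28 + 2*h*(24 + h) (l(h) = (24 + h)*(2*h) + 28 = 2*h*(24 + h) + 28 = 28 + 2*h*(24 + h))
l(w(9)) - M(-18) = (28 + 2*(9*(4 + 9))² + 48*(9*(4 + 9))) - 1*(-2) = (28 + 2*(9*13)² + 48*(9*13)) + 2 = (28 + 2*117² + 48*117) + 2 = (28 + 2*13689 + 5616) + 2 = (28 + 27378 + 5616) + 2 = 33022 + 2 = 33024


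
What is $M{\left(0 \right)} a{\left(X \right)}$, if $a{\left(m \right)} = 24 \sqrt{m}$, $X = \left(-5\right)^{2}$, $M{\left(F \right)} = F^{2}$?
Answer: $0$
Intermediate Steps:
$X = 25$
$M{\left(0 \right)} a{\left(X \right)} = 0^{2} \cdot 24 \sqrt{25} = 0 \cdot 24 \cdot 5 = 0 \cdot 120 = 0$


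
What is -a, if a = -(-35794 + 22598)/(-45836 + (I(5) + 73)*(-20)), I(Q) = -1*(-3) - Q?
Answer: 3299/11814 ≈ 0.27924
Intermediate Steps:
I(Q) = 3 - Q
a = -3299/11814 (a = -(-35794 + 22598)/(-45836 + ((3 - 1*5) + 73)*(-20)) = -(-13196)/(-45836 + ((3 - 5) + 73)*(-20)) = -(-13196)/(-45836 + (-2 + 73)*(-20)) = -(-13196)/(-45836 + 71*(-20)) = -(-13196)/(-45836 - 1420) = -(-13196)/(-47256) = -(-13196)*(-1)/47256 = -1*3299/11814 = -3299/11814 ≈ -0.27924)
-a = -1*(-3299/11814) = 3299/11814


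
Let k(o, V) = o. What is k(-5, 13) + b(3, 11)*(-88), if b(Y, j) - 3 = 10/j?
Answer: -349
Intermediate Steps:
b(Y, j) = 3 + 10/j
k(-5, 13) + b(3, 11)*(-88) = -5 + (3 + 10/11)*(-88) = -5 + (43/11)*(-88) = -5 - 344 = -349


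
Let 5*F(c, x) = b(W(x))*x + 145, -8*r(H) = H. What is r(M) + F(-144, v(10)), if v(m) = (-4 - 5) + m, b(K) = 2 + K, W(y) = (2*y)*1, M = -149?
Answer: 1937/40 ≈ 48.425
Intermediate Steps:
W(y) = 2*y
r(H) = -H/8
v(m) = -9 + m
F(c, x) = 29 + x*(2 + 2*x)/5 (F(c, x) = ((2 + 2*x)*x + 145)/5 = (x*(2 + 2*x) + 145)/5 = (145 + x*(2 + 2*x))/5 = 29 + x*(2 + 2*x)/5)
r(M) + F(-144, v(10)) = -⅛*(-149) + (29 + 2*(-9 + 10)*(1 + (-9 + 10))/5) = 149/8 + (29 + (⅖)*1*(1 + 1)) = 149/8 + (29 + (⅖)*1*2) = 149/8 + (29 + ⅘) = 149/8 + 149/5 = 1937/40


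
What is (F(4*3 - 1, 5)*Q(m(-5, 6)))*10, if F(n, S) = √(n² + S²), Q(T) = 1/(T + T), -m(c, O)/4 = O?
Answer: -5*√146/24 ≈ -2.5173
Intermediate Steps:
m(c, O) = -4*O
Q(T) = 1/(2*T)
F(n, S) = √(S² + n²)
(F(4*3 - 1, 5)*Q(m(-5, 6)))*10 = (√(5² + (4*3 - 1)²)*(1/(2*((-4*6)))))*10 = (√(25 + (12 - 1)²)*((½)/(-24)))*10 = (√(25 + 11²)*((½)*(-1/24)))*10 = (√(25 + 121)*(-1/48))*10 = (√146*(-1/48))*10 = -√146/48*10 = -5*√146/24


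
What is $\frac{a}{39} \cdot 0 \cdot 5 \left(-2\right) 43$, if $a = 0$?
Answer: $0$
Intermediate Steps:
$\frac{a}{39} \cdot 0 \cdot 5 \left(-2\right) 43 = \frac{0}{39} \cdot 0 \cdot 5 \left(-2\right) 43 = 0 \cdot \frac{1}{39} \cdot 0 \left(-2\right) 43 = 0 \cdot 0 \cdot 43 = 0 \cdot 43 = 0$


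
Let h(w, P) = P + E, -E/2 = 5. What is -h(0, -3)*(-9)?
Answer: -117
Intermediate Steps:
E = -10 (E = -2*5 = -10)
h(w, P) = -10 + P (h(w, P) = P - 10 = -10 + P)
-h(0, -3)*(-9) = -(-10 - 3)*(-9) = -1*(-13)*(-9) = 13*(-9) = -117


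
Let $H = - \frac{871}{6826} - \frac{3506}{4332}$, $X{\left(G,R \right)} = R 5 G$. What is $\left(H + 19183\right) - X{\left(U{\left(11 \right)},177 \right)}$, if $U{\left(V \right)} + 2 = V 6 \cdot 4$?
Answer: $- \frac{786153954814}{3696279} \approx -2.1269 \cdot 10^{5}$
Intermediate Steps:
$U{\left(V \right)} = -2 + 24 V$ ($U{\left(V \right)} = -2 + V 6 \cdot 4 = -2 + 6 V 4 = -2 + 24 V$)
$X{\left(G,R \right)} = 5 G R$ ($X{\left(G,R \right)} = 5 R G = 5 G R$)
$H = - \frac{3463141}{3696279}$ ($H = \left(-871\right) \frac{1}{6826} - \frac{1753}{2166} = - \frac{871}{6826} - \frac{1753}{2166} = - \frac{3463141}{3696279} \approx -0.93693$)
$\left(H + 19183\right) - X{\left(U{\left(11 \right)},177 \right)} = \left(- \frac{3463141}{3696279} + 19183\right) - 5 \left(-2 + 24 \cdot 11\right) 177 = \frac{70902256916}{3696279} - 5 \left(-2 + 264\right) 177 = \frac{70902256916}{3696279} - 5 \cdot 262 \cdot 177 = \frac{70902256916}{3696279} - 231870 = - \frac{786153954814}{3696279}$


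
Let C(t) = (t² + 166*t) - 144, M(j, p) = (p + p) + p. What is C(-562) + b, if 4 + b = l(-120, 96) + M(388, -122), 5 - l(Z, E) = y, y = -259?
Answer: 222302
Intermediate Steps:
M(j, p) = 3*p (M(j, p) = 2*p + p = 3*p)
l(Z, E) = 264 (l(Z, E) = 5 - 1*(-259) = 5 + 259 = 264)
b = -106 (b = -4 + (264 + 3*(-122)) = -4 + (264 - 366) = -4 - 102 = -106)
C(t) = -144 + t² + 166*t
C(-562) + b = (-144 + (-562)² + 166*(-562)) - 106 = (-144 + 315844 - 93292) - 106 = 222408 - 106 = 222302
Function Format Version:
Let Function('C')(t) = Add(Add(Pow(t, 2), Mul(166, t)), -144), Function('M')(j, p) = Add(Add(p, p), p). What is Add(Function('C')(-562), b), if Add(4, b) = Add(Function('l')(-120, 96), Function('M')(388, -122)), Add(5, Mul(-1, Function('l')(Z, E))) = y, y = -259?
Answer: 222302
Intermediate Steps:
Function('M')(j, p) = Mul(3, p) (Function('M')(j, p) = Add(Mul(2, p), p) = Mul(3, p))
Function('l')(Z, E) = 264 (Function('l')(Z, E) = Add(5, Mul(-1, -259)) = Add(5, 259) = 264)
b = -106 (b = Add(-4, Add(264, Mul(3, -122))) = Add(-4, Add(264, -366)) = Add(-4, -102) = -106)
Function('C')(t) = Add(-144, Pow(t, 2), Mul(166, t))
Add(Function('C')(-562), b) = Add(Add(-144, Pow(-562, 2), Mul(166, -562)), -106) = Add(Add(-144, 315844, -93292), -106) = Add(222408, -106) = 222302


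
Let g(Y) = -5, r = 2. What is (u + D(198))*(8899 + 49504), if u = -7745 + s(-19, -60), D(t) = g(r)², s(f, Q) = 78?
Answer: -446315726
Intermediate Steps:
D(t) = 25 (D(t) = (-5)² = 25)
u = -7667 (u = -7745 + 78 = -7667)
(u + D(198))*(8899 + 49504) = (-7667 + 25)*(8899 + 49504) = -7642*58403 = -446315726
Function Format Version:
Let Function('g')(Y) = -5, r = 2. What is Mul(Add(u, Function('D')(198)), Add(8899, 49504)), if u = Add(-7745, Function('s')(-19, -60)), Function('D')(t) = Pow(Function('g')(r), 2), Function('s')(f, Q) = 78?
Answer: -446315726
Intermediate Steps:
Function('D')(t) = 25 (Function('D')(t) = Pow(-5, 2) = 25)
u = -7667 (u = Add(-7745, 78) = -7667)
Mul(Add(u, Function('D')(198)), Add(8899, 49504)) = Mul(Add(-7667, 25), Add(8899, 49504)) = Mul(-7642, 58403) = -446315726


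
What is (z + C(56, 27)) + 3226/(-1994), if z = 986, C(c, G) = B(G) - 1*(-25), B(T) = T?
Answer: 1033273/997 ≈ 1036.4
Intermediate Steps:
C(c, G) = 25 + G (C(c, G) = G - 1*(-25) = G + 25 = 25 + G)
(z + C(56, 27)) + 3226/(-1994) = (986 + (25 + 27)) + 3226/(-1994) = (986 + 52) + 3226*(-1/1994) = 1038 - 1613/997 = 1033273/997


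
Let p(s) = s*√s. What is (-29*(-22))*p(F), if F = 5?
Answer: 3190*√5 ≈ 7133.1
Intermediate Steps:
p(s) = s^(3/2)
(-29*(-22))*p(F) = (-29*(-22))*5^(3/2) = 638*(5*√5) = 3190*√5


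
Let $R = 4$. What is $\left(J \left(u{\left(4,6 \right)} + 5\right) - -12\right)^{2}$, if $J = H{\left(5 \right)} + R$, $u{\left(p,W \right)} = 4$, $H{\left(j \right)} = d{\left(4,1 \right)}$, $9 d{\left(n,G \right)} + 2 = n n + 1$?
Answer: $3969$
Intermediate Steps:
$d{\left(n,G \right)} = - \frac{1}{9} + \frac{n^{2}}{9}$ ($d{\left(n,G \right)} = - \frac{2}{9} + \frac{n n + 1}{9} = - \frac{2}{9} + \frac{n^{2} + 1}{9} = - \frac{2}{9} + \frac{1 + n^{2}}{9} = - \frac{2}{9} + \left(\frac{1}{9} + \frac{n^{2}}{9}\right) = - \frac{1}{9} + \frac{n^{2}}{9}$)
$H{\left(j \right)} = \frac{5}{3}$ ($H{\left(j \right)} = - \frac{1}{9} + \frac{4^{2}}{9} = - \frac{1}{9} + \frac{1}{9} \cdot 16 = - \frac{1}{9} + \frac{16}{9} = \frac{5}{3}$)
$J = \frac{17}{3}$ ($J = \frac{5}{3} + 4 = \frac{17}{3} \approx 5.6667$)
$\left(J \left(u{\left(4,6 \right)} + 5\right) - -12\right)^{2} = \left(\frac{17 \left(4 + 5\right)}{3} - -12\right)^{2} = \left(\frac{17}{3} \cdot 9 + 12\right)^{2} = \left(51 + 12\right)^{2} = 63^{2} = 3969$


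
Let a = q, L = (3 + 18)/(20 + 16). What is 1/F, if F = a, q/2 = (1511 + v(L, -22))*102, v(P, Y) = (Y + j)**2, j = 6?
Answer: 1/360468 ≈ 2.7742e-6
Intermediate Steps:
L = 7/12 (L = 21/36 = 21*(1/36) = 7/12 ≈ 0.58333)
v(P, Y) = (6 + Y)**2 (v(P, Y) = (Y + 6)**2 = (6 + Y)**2)
q = 360468 (q = 2*((1511 + (6 - 22)**2)*102) = 2*((1511 + (-16)**2)*102) = 2*((1511 + 256)*102) = 2*(1767*102) = 2*180234 = 360468)
a = 360468
F = 360468
1/F = 1/360468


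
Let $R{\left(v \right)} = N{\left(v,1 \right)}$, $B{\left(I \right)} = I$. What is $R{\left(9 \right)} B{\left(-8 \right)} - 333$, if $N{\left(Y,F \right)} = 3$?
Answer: $-357$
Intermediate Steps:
$R{\left(v \right)} = 3$
$R{\left(9 \right)} B{\left(-8 \right)} - 333 = 3 \left(-8\right) - 333 = -24 - 333 = -357$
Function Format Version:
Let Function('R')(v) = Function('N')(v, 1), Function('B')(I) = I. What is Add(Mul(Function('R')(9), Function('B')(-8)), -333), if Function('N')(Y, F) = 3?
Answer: -357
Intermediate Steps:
Function('R')(v) = 3
Add(Mul(Function('R')(9), Function('B')(-8)), -333) = Add(Mul(3, -8), -333) = Add(-24, -333) = -357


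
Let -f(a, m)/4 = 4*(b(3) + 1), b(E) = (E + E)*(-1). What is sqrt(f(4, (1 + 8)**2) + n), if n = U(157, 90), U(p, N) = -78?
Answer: sqrt(2) ≈ 1.4142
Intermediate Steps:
b(E) = -2*E (b(E) = (2*E)*(-1) = -2*E)
f(a, m) = 80 (f(a, m) = -16*(-2*3 + 1) = -16*(-6 + 1) = -16*(-5) = -4*(-20) = 80)
n = -78
sqrt(f(4, (1 + 8)**2) + n) = sqrt(80 - 78) = sqrt(2)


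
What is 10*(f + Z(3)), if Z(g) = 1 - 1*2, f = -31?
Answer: -320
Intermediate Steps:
Z(g) = -1 (Z(g) = 1 - 2 = -1)
10*(f + Z(3)) = 10*(-31 - 1) = 10*(-32) = -320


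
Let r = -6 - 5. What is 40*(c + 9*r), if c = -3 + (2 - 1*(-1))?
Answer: -3960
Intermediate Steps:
r = -11
c = 0 (c = -3 + (2 + 1) = -3 + 3 = 0)
40*(c + 9*r) = 40*(0 + 9*(-11)) = 40*(0 - 99) = 40*(-99) = -3960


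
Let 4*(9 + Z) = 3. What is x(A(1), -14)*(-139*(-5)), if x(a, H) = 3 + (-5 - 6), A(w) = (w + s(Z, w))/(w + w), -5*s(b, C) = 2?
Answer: -5560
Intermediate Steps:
Z = -33/4 (Z = -9 + (¼)*3 = -9 + ¾ = -33/4 ≈ -8.2500)
s(b, C) = -⅖ (s(b, C) = -⅕*2 = -⅖)
A(w) = (-⅖ + w)/(2*w) (A(w) = (w - ⅖)/(w + w) = (-⅖ + w)/((2*w)) = (-⅖ + w)*(1/(2*w)) = (-⅖ + w)/(2*w))
x(a, H) = -8 (x(a, H) = 3 - 11 = -8)
x(A(1), -14)*(-139*(-5)) = -(-1112)*(-5) = -8*695 = -5560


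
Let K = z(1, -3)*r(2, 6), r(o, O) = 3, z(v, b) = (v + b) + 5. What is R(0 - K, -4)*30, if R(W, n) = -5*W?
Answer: 1350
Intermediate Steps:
z(v, b) = 5 + b + v (z(v, b) = (b + v) + 5 = 5 + b + v)
K = 9 (K = (5 - 3 + 1)*3 = 3*3 = 9)
R(0 - K, -4)*30 = -5*(0 - 1*9)*30 = -5*(0 - 9)*30 = -5*(-9)*30 = 45*30 = 1350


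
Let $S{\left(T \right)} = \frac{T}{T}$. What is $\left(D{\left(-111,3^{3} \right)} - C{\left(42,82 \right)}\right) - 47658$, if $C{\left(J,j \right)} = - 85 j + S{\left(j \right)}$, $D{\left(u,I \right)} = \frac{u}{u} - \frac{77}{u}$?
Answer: $- \frac{4516291}{111} \approx -40687.0$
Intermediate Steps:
$S{\left(T \right)} = 1$
$D{\left(u,I \right)} = 1 - \frac{77}{u}$
$C{\left(J,j \right)} = 1 - 85 j$ ($C{\left(J,j \right)} = - 85 j + 1 = 1 - 85 j$)
$\left(D{\left(-111,3^{3} \right)} - C{\left(42,82 \right)}\right) - 47658 = \left(\frac{-77 - 111}{-111} - \left(1 - 6970\right)\right) - 47658 = \left(\left(- \frac{1}{111}\right) \left(-188\right) - \left(1 - 6970\right)\right) - 47658 = \left(\frac{188}{111} - -6969\right) - 47658 = \left(\frac{188}{111} + 6969\right) - 47658 = \frac{773747}{111} - 47658 = - \frac{4516291}{111}$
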